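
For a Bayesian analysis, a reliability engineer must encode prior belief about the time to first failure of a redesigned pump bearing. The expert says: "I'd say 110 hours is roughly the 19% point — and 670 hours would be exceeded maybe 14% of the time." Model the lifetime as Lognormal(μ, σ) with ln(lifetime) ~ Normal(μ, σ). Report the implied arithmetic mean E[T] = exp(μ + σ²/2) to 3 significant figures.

If T ~ Lognormal(μ,σ) then ln T ~ Normal(μ,σ), so the p-quantile of ln T is μ + z_p·σ.
ln(110) = 4.7 and ln(670) = 6.507; z_{0.19} = -0.8779, z_{0.86} = 1.08.
σ = (6.507 − 4.7)/(1.08 − (-0.8779)) = 0.923.
μ = 4.7 − (-0.8779)·0.923 = 5.510.
E[T] = exp(μ + σ²/2) = exp(5.510 + 0.4257) = 378 hours.

E[T] ≈ 378 hours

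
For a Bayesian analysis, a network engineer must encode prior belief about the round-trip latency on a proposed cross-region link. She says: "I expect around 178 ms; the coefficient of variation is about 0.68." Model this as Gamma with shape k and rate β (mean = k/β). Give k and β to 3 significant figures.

For Gamma(k, rate β): mean = k/β, variance = k/β², so CV = 1/√k.
CV = 0.68, hence k = 1/CV² = 2.16.
Then β = k/mean = 2.16/178 = 0.0121.

k ≈ 2.16, β ≈ 0.0121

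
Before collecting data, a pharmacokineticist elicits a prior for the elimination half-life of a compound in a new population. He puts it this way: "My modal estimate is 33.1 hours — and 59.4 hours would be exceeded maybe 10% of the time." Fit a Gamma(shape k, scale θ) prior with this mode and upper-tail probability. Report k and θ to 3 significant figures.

Gamma(k,θ) with k>1 has mode (k−1)θ, so θ = 33.1/(k−1).
Need P(X < 59.4) = 0.9 with θ tied to k this way. Start at k = 2, θ = 33.1: P(X<59.4) ≈ 0.536.
Too low — raise k to concentrate. Iterating converges to k ≈ 6.57.
Then θ = 33.1/(6.57−1) ≈ 5.95.

k ≈ 6.57, θ ≈ 5.95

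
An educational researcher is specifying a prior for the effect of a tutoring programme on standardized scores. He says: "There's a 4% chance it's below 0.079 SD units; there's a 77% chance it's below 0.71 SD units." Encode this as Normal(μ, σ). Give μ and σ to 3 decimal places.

μ = 0.523, σ = 0.253

For Normal(μ,σ), the p-quantile is μ + z_p·σ. Here z_{0.04} = -1.751, z_{0.77} = 0.7388.
So 0.079 = μ − 1.751σ and 0.71 = μ + 0.7388σ.
Subtracting: σ = (0.71 − 0.079)/(0.7388 − (-1.751)) = 0.253.
Then μ = 0.079 − (-1.751)·0.253 = 0.523.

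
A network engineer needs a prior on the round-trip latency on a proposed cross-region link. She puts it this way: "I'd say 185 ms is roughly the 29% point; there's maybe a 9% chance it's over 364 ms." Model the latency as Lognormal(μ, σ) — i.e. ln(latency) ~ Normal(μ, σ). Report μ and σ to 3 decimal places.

If T ~ Lognormal(μ,σ) then ln T ~ Normal(μ,σ), so the p-quantile of ln T is μ + z_p·σ.
ln(185) = 5.22 and ln(364) = 5.897; z_{0.29} = -0.5534, z_{0.91} = 1.341.
σ = (5.897 − 5.22)/(1.341 − (-0.5534)) = 0.357.
μ = 5.22 − (-0.5534)·0.357 = 5.418.

μ ≈ 5.418, σ ≈ 0.357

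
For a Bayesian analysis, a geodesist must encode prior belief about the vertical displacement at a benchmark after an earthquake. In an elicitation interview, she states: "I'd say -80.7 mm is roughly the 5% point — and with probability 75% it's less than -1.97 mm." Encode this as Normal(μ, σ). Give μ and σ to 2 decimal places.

μ = -24.87, σ = 33.94

For Normal(μ,σ), the p-quantile is μ + z_p·σ. Here z_{0.05} = -1.645, z_{0.75} = 0.6745.
So -80.7 = μ − 1.645σ and -1.97 = μ + 0.6745σ.
Subtracting: σ = (-1.97 − -80.7)/(0.6745 − (-1.645)) = 33.94.
Then μ = -80.7 − (-1.645)·33.94 = -24.87.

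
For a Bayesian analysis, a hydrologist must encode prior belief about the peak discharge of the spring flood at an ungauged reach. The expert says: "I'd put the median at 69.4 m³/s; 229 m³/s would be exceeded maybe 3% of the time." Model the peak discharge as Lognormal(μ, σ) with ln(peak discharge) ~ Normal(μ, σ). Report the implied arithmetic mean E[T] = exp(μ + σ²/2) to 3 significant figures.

If T ~ Lognormal(μ,σ) then ln T ~ Normal(μ,σ), so the p-quantile of ln T is μ + z_p·σ.
ln(69.4) = 4.24 and ln(229) = 5.434; z_{0.5} = 0, z_{0.97} = 1.881.
σ = (5.434 − 4.24)/(1.881 − (0)) = 0.635.
μ = 4.24 − (0)·0.635 = 4.240.
E[T] = exp(μ + σ²/2) = exp(4.240 + 0.2015) = 84.9 m³/s.

E[T] ≈ 84.9 m³/s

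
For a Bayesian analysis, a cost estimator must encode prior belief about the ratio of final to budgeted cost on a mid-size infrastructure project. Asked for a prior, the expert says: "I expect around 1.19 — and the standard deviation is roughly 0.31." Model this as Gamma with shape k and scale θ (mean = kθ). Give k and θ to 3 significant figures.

k ≈ 14.7, θ ≈ 0.0808

For Gamma(k, scale θ): mean = kθ, variance = kθ², so CV = 1/√k.
CV = SD/mean = 0.31/1.19 = 0.2605, hence k = 1/CV² = 14.7.
Then θ = mean/k = 1.19/14.7 = 0.0808.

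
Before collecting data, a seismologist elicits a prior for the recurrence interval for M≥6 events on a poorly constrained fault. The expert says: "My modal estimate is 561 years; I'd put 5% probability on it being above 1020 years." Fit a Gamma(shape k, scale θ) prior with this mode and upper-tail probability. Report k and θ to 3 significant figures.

Gamma(k,θ) with k>1 has mode (k−1)θ, so θ = 561/(k−1).
Need P(X < 1020) = 0.95 with θ tied to k this way. Start at k = 2, θ = 561: P(X<1020) ≈ 0.543.
Too low — raise k to concentrate. Iterating converges to k ≈ 8.79.
Then θ = 561/(8.79−1) ≈ 72.

k ≈ 8.79, θ ≈ 72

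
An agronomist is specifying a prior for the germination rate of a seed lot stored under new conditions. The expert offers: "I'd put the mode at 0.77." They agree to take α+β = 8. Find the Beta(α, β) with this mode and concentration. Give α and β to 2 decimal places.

α = 5.62, β = 2.38

For α,β > 1 the Beta mode is (α−1)/(α+β−2). With α+β = 8, the mode is (α−1)/6.
Set (α−1)/6 = 0.77 → α = 1 + 0.77·6 = 5.62.
β = 8 − α = 2.38.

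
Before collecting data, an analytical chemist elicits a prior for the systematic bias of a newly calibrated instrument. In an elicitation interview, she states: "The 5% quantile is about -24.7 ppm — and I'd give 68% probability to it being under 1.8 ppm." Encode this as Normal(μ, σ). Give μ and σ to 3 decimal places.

μ = -4.067, σ = 12.544

For Normal(μ,σ), the p-quantile is μ + z_p·σ. Here z_{0.05} = -1.645, z_{0.68} = 0.4677.
So -24.7 = μ − 1.645σ and 1.8 = μ + 0.4677σ.
Subtracting: σ = (1.8 − -24.7)/(0.4677 − (-1.645)) = 12.544.
Then μ = -24.7 − (-1.645)·12.544 = -4.067.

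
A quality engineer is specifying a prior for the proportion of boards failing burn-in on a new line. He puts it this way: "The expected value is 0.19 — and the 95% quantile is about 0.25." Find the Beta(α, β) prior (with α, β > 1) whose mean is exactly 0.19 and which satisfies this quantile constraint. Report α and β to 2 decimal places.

With mean 0.19 fixed, write α = 0.19s, β = 0.81s where s = α+β.
Need P(θ < 0.25) = 0.95 under Beta(0.19s, 0.81s). Normal approximation: (q−m)/√(m(1−m)/s) ≈ z_{0.95} = 1.64, so s ≈ 0.19·0.81·(1.64)²/(0.25−0.19)² = 115.7.
At s = 115.7: P(θ<0.25) ≈ 0.943. Adjusting to match 0.95 gives s ≈ 125.85.
So α = 0.19·125.85 ≈ 23.91, β = 0.81·125.85 ≈ 101.94.

α ≈ 23.91, β ≈ 101.94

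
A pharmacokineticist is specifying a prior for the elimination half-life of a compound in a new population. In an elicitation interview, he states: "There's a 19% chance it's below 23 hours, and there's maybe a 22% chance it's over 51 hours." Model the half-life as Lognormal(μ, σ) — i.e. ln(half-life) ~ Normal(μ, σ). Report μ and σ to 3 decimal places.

If T ~ Lognormal(μ,σ) then ln T ~ Normal(μ,σ), so the p-quantile of ln T is μ + z_p·σ.
ln(23) = 3.135 and ln(51) = 3.932; z_{0.19} = -0.8779, z_{0.78} = 0.7722.
σ = (3.932 − 3.135)/(0.7722 − (-0.8779)) = 0.483.
μ = 3.135 − (-0.8779)·0.483 = 3.559.

μ ≈ 3.559, σ ≈ 0.483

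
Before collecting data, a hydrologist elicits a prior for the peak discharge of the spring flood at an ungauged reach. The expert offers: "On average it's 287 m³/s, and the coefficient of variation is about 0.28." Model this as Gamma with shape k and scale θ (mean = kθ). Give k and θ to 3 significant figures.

k ≈ 12.8, θ ≈ 22.5

For Gamma(k, scale θ): mean = kθ, variance = kθ², so CV = 1/√k.
CV = 0.28, hence k = 1/CV² = 12.8.
Then θ = mean/k = 287/12.8 = 22.5.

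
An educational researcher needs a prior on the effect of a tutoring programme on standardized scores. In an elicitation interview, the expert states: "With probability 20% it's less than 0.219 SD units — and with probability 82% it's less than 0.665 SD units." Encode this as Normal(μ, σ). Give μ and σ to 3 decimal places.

μ = 0.433, σ = 0.254

The p-quantile of Normal(μ,σ) is μ + z_p·σ, with z_{0.2} = -0.8416 and z_{0.82} = 0.9154.
Eliminate σ: μ = (z₂·x₁ − z₁·x₂)/(z₂ − z₁) = (0.9154·0.219 − (-0.8416)·0.665)/1.757 = 0.433.
Then σ = (x₂ − x₁)/(z₂ − z₁) = (0.665 − 0.219)/1.757 = 0.254.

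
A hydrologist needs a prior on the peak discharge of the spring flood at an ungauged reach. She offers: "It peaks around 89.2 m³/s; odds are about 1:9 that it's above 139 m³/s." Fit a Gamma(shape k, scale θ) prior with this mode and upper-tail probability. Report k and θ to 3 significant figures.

Gamma(k,θ) with k>1 has mode (k−1)θ, so θ = 89.2/(k−1).
Need P(X < 139) = 0.9 with θ tied to k this way. Start at k = 2, θ = 89.2: P(X<139) ≈ 0.461.
Too low — raise k to concentrate. Iterating converges to k ≈ 10.5.
Then θ = 89.2/(10.5−1) ≈ 9.38.

k ≈ 10.5, θ ≈ 9.38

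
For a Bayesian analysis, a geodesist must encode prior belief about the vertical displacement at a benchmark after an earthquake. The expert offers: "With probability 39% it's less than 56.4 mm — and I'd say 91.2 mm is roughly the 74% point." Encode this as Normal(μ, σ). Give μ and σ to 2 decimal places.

μ = 66.94, σ = 37.72

The p-quantile of Normal(μ,σ) is μ + z_p·σ, with z_{0.39} = -0.2793 and z_{0.74} = 0.6433.
Eliminate σ: μ = (z₂·x₁ − z₁·x₂)/(z₂ − z₁) = (0.6433·56.4 − (-0.2793)·91.2)/0.9227 = 66.94.
Then σ = (x₂ − x₁)/(z₂ − z₁) = (91.2 − 56.4)/0.9227 = 37.72.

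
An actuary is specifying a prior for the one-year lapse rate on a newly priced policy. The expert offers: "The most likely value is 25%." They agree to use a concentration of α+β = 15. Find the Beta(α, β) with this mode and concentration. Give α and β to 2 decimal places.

For α,β > 1 the Beta mode is (α−1)/(α+β−2). With α+β = 15, the mode is (α−1)/13.
Set (α−1)/13 = 0.25 → α = 1 + 0.25·13 = 4.25.
β = 15 − α = 10.75.

α = 4.25, β = 10.75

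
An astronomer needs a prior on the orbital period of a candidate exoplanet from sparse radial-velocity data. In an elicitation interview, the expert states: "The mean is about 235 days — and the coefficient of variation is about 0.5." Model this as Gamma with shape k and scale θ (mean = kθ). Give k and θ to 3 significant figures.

k ≈ 4, θ ≈ 58.8

For Gamma(k, scale θ): mean = kθ, variance = kθ², so CV = 1/√k.
CV = 0.5, hence k = 1/CV² = 4.
Then θ = mean/k = 235/4 = 58.8.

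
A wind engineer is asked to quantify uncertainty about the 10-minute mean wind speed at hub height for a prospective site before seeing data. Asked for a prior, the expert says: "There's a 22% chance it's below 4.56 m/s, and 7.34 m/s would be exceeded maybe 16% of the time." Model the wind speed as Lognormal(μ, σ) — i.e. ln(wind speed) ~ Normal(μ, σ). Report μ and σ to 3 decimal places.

μ ≈ 1.725, σ ≈ 0.269

If T ~ Lognormal(μ,σ) then ln T ~ Normal(μ,σ), so the p-quantile of ln T is μ + z_p·σ.
ln(4.56) = 1.517 and ln(7.34) = 1.993; z_{0.22} = -0.7722, z_{0.84} = 0.9945.
σ = (1.993 − 1.517)/(0.9945 − (-0.7722)) = 0.269.
μ = 1.517 − (-0.7722)·0.269 = 1.725.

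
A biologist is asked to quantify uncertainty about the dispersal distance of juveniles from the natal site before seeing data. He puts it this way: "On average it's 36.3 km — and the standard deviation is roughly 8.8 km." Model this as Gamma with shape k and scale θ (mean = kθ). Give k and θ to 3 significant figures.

For Gamma(k, scale θ): mean = kθ, variance = kθ², so CV = 1/√k.
CV = SD/mean = 8.8/36.3 = 0.2424, hence k = 1/CV² = 17.
Then θ = mean/k = 36.3/17 = 2.13.

k ≈ 17, θ ≈ 2.13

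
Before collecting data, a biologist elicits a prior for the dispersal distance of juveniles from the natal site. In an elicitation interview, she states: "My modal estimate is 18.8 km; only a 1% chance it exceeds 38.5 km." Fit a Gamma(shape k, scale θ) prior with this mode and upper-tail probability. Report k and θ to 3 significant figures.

k ≈ 10.5, θ ≈ 1.98

Gamma(k,θ) with k>1 has mode (k−1)θ, so θ = 18.8/(k−1).
Need P(X < 38.5) = 0.99 with θ tied to k this way. Start at k = 2, θ = 18.8: P(X<38.5) ≈ 0.607.
Too low — raise k to concentrate. Iterating converges to k ≈ 10.5.
Then θ = 18.8/(10.5−1) ≈ 1.98.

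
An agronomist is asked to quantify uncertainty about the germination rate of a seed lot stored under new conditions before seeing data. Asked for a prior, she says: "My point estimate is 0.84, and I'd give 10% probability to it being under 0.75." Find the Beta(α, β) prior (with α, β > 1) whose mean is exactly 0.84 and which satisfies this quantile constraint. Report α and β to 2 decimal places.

With mean 0.84 fixed, write α = 0.84s, β = 0.16s where s = α+β.
Need P(θ < 0.75) = 0.1 under Beta(0.84s, 0.16s). Normal approximation: (q−m)/√(m(1−m)/s) ≈ z_{0.1} = -1.28, so s ≈ 0.84·0.16·(-1.28)²/(0.75−0.84)² = 27.3.
At s = 27.3: P(θ<0.75) ≈ 0.107. Adjusting to match 0.1 gives s ≈ 29.29.
So α = 0.84·29.29 ≈ 24.60, β = 0.16·29.29 ≈ 4.69.

α ≈ 24.60, β ≈ 4.69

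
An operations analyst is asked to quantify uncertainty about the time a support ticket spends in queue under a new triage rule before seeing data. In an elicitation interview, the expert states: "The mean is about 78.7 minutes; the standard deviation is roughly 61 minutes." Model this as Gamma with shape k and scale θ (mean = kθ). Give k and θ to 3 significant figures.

k ≈ 1.66, θ ≈ 47.3

For Gamma(k, scale θ): mean = kθ, variance = kθ², so CV = 1/√k.
CV = SD/mean = 61/78.7 = 0.7751, hence k = 1/CV² = 1.66.
Then θ = mean/k = 78.7/1.66 = 47.3.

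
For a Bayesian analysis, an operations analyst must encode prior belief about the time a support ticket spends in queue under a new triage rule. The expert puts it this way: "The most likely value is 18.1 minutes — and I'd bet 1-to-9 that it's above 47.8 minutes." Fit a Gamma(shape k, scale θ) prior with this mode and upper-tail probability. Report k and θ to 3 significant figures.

k ≈ 3.03, θ ≈ 8.91

Gamma(k,θ) with k>1 has mode (k−1)θ, so θ = 18.1/(k−1).
Need P(X < 47.8) = 0.9 with θ tied to k this way. Start at k = 2, θ = 18.1: P(X<47.8) ≈ 0.740.
Too low — raise k to concentrate. Iterating converges to k ≈ 3.03.
Then θ = 18.1/(3.03−1) ≈ 8.91.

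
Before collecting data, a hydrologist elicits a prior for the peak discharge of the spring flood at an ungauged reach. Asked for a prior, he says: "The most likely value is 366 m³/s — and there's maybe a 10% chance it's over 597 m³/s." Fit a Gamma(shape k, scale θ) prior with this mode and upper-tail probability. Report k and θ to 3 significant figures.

k ≈ 8.87, θ ≈ 46.5

Gamma(k,θ) with k>1 has mode (k−1)θ, so θ = 366/(k−1).
Need P(X < 597) = 0.9 with θ tied to k this way. Start at k = 2, θ = 366: P(X<597) ≈ 0.485.
Too low — raise k to concentrate. Iterating converges to k ≈ 8.87.
Then θ = 366/(8.87−1) ≈ 46.5.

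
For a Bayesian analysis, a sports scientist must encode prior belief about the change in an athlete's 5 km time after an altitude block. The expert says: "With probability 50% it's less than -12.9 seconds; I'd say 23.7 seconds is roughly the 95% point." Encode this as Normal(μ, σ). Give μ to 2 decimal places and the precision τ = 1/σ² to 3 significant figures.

μ = -12.90, τ = 0.00202

The p-quantile of Normal(μ,σ) is μ + z_p·σ, with z_{0.5} = 0 and z_{0.95} = 1.645.
Eliminate σ: μ = (z₂·x₁ − z₁·x₂)/(z₂ − z₁) = (1.645·-12.9 − (0)·23.7)/1.645 = -12.90.
Then σ = (x₂ − x₁)/(z₂ − z₁) = (23.7 − -12.9)/1.645 = 22.25.
Precision τ = 1/σ² = 1/22.25² = 0.00202.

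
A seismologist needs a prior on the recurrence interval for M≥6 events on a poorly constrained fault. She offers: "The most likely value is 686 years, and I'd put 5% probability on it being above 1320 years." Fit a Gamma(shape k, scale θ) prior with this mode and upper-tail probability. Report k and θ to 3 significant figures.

k ≈ 7.48, θ ≈ 106

Gamma(k,θ) with k>1 has mode (k−1)θ, so θ = 686/(k−1).
Need P(X < 1320) = 0.95 with θ tied to k this way. Start at k = 2, θ = 686: P(X<1320) ≈ 0.573.
Too low — raise k to concentrate. Iterating converges to k ≈ 7.48.
Then θ = 686/(7.48−1) ≈ 106.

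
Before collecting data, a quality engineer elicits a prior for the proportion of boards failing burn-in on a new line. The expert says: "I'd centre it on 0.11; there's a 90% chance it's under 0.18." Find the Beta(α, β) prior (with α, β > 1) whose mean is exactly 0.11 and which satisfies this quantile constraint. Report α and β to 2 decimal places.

α ≈ 3.92, β ≈ 31.68

With mean 0.11 fixed, write α = 0.11s, β = 0.89s where s = α+β.
Need P(θ < 0.18) = 0.9 under Beta(0.11s, 0.89s). Normal approximation: (q−m)/√(m(1−m)/s) ≈ z_{0.9} = 1.28, so s ≈ 0.11·0.89·(1.28)²/(0.18−0.11)² = 32.8.
At s = 32.8: P(θ<0.18) ≈ 0.893. Adjusting to match 0.9 gives s ≈ 35.60.
So α = 0.11·35.60 ≈ 3.92, β = 0.89·35.60 ≈ 31.68.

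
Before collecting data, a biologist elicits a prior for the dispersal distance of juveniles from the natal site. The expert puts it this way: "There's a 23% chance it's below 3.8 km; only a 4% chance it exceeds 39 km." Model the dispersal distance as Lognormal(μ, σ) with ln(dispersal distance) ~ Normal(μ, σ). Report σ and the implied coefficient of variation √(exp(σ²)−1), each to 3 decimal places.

σ ≈ 0.935, CV ≈ 1.183

If T ~ Lognormal(μ,σ) then ln T ~ Normal(μ,σ), so the p-quantile of ln T is μ + z_p·σ.
ln(3.8) = 1.335 and ln(39) = 3.664; z_{0.23} = -0.7388, z_{0.96} = 1.751.
σ = (3.664 − 1.335)/(1.751 − (-0.7388)) = 0.935.
μ = 1.335 − (-0.7388)·0.935 = 2.026.
CV = √(exp(σ²)−1) = √(exp(0.8749)−1) = 1.183.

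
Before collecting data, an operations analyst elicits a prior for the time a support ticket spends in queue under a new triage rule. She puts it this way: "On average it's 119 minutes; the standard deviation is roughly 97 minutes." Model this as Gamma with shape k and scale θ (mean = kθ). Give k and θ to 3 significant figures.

For Gamma(k, scale θ): mean = kθ, variance = kθ², so CV = 1/√k.
CV = SD/mean = 97/119 = 0.8151, hence k = 1/CV² = 1.51.
Then θ = mean/k = 119/1.51 = 79.1.

k ≈ 1.51, θ ≈ 79.1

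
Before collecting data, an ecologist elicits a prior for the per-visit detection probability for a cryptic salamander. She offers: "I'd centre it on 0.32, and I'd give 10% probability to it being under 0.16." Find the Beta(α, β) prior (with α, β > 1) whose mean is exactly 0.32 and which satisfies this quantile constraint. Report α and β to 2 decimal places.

α ≈ 3.92, β ≈ 8.34

With mean 0.32 fixed, write α = 0.32s, β = 0.68s where s = α+β.
Need P(θ < 0.16) = 0.1 under Beta(0.32s, 0.68s). Normal approximation: (q−m)/√(m(1−m)/s) ≈ z_{0.1} = -1.28, so s ≈ 0.32·0.68·(-1.28)²/(0.16−0.32)² = 14.0.
At s = 14.0: P(θ<0.16) ≈ 0.084. Adjusting to match 0.1 gives s ≈ 12.27.
So α = 0.32·12.27 ≈ 3.92, β = 0.68·12.27 ≈ 8.34.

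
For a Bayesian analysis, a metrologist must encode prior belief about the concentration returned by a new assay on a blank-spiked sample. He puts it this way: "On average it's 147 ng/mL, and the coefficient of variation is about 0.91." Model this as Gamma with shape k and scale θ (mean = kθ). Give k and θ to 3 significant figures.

k ≈ 1.21, θ ≈ 122

For Gamma(k, scale θ): mean = kθ, variance = kθ², so CV = 1/√k.
CV = 0.91, hence k = 1/CV² = 1.21.
Then θ = mean/k = 147/1.21 = 122.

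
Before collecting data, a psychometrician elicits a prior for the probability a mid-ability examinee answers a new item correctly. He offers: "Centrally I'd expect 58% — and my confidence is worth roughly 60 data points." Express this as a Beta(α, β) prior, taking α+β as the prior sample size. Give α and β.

α = 34.8, β = 25.2

Under the effective-sample-size interpretation, Beta(α, β) has prior mean α/(α+β) and prior sample size α+β.
So α+β = 60 and α/(α+β) = 0.58, giving α = 0.58·60 = 34.8 and β = 60 − 34.8 = 25.2.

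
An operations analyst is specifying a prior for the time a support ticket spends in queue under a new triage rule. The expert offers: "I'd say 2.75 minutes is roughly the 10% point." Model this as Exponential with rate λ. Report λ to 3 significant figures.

P(T < 2.75) = 1 − e^(−λ·2.75) = 0.1, so λ = −ln(1−0.1)/2.75 = −ln(0.9)/2.75 = 0.0383.

λ ≈ 0.0383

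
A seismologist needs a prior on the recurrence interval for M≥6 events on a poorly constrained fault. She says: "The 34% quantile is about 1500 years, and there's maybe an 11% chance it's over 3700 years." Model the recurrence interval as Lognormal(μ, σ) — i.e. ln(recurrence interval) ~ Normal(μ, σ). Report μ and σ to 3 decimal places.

If T ~ Lognormal(μ,σ) then ln T ~ Normal(μ,σ), so the p-quantile of ln T is μ + z_p·σ.
ln(1500) = 7.313 and ln(3700) = 8.216; z_{0.34} = -0.4125, z_{0.89} = 1.227.
σ = (8.216 − 7.313)/(1.227 − (-0.4125)) = 0.551.
μ = 7.313 − (-0.4125)·0.551 = 7.540.

μ ≈ 7.540, σ ≈ 0.551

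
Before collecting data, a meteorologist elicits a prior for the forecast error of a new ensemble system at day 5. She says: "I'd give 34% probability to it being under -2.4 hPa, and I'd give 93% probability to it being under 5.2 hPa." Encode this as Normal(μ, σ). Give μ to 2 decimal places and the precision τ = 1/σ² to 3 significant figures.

The p-quantile of Normal(μ,σ) is μ + z_p·σ, with z_{0.34} = -0.4125 and z_{0.93} = 1.476.
Eliminate σ: μ = (z₂·x₁ − z₁·x₂)/(z₂ − z₁) = (1.476·-2.4 − (-0.4125)·5.2)/1.888 = -0.74.
Then σ = (x₂ − x₁)/(z₂ − z₁) = (5.2 − -2.4)/1.888 = 4.02.
Precision τ = 1/σ² = 1/4.025² = 0.0617.

μ = -0.74, τ = 0.0617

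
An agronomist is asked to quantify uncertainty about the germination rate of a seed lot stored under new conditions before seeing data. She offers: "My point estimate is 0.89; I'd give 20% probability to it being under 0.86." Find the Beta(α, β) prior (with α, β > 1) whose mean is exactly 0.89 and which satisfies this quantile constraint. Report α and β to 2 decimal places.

With mean 0.89 fixed, write α = 0.89s, β = 0.11s where s = α+β.
Need P(θ < 0.86) = 0.2 under Beta(0.89s, 0.11s). Normal approximation: (q−m)/√(m(1−m)/s) ≈ z_{0.2} = -0.842, so s ≈ 0.89·0.11·(-0.842)²/(0.86−0.89)² = 77.1.
At s = 77.1: P(θ<0.86) ≈ 0.191. Adjusting to match 0.2 gives s ≈ 69.80.
So α = 0.89·69.80 ≈ 62.12, β = 0.11·69.80 ≈ 7.68.

α ≈ 62.12, β ≈ 7.68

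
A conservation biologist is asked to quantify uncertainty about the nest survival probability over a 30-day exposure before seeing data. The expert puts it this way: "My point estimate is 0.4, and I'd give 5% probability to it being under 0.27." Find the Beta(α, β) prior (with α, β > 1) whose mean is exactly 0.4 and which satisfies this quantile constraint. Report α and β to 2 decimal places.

α ≈ 14.26, β ≈ 21.40

With mean 0.4 fixed, write α = 0.4s, β = 0.6s where s = α+β.
Need P(θ < 0.27) = 0.05 under Beta(0.4s, 0.6s). Normal approximation: (q−m)/√(m(1−m)/s) ≈ z_{0.05} = -1.64, so s ≈ 0.4·0.6·(-1.64)²/(0.27−0.4)² = 38.4.
At s = 38.4: P(θ<0.27) ≈ 0.044. Adjusting to match 0.05 gives s ≈ 35.66.
So α = 0.4·35.66 ≈ 14.26, β = 0.6·35.66 ≈ 21.40.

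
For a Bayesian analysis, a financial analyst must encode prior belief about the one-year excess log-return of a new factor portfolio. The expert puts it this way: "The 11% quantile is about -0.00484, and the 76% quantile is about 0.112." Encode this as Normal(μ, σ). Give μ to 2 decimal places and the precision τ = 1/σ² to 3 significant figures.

μ = 0.07, τ = 274

For Normal(μ,σ), the p-quantile is μ + z_p·σ. Here z_{0.11} = -1.227, z_{0.76} = 0.7063.
So -0.00484 = μ − 1.227σ and 0.112 = μ + 0.7063σ.
Subtracting: σ = (0.112 − -0.00484)/(0.7063 − (-1.227)) = 0.06.
Then μ = -0.00484 − (-1.227)·0.06 = 0.07.
Precision τ = 1/σ² = 1/0.06045² = 274.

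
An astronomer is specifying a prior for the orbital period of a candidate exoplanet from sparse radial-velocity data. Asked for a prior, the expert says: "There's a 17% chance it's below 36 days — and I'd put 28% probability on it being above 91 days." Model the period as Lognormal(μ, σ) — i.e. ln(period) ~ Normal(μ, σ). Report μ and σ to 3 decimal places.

If T ~ Lognormal(μ,σ) then ln T ~ Normal(μ,σ), so the p-quantile of ln T is μ + z_p·σ.
ln(36) = 3.584 and ln(91) = 4.511; z_{0.17} = -0.9542, z_{0.72} = 0.5828.
σ = (4.511 − 3.584)/(0.5828 − (-0.9542)) = 0.603.
μ = 3.584 − (-0.9542)·0.603 = 4.159.

μ ≈ 4.159, σ ≈ 0.603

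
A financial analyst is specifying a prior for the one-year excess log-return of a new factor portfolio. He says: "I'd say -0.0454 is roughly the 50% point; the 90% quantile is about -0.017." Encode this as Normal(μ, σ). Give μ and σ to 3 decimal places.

μ = -0.045, σ = 0.022

The p-quantile of Normal(μ,σ) is μ + z_p·σ, with z_{0.5} = 0 and z_{0.9} = 1.282.
Eliminate σ: μ = (z₂·x₁ − z₁·x₂)/(z₂ − z₁) = (1.282·-0.0454 − (0)·-0.017)/1.282 = -0.045.
Then σ = (x₂ − x₁)/(z₂ − z₁) = (-0.017 − -0.0454)/1.282 = 0.022.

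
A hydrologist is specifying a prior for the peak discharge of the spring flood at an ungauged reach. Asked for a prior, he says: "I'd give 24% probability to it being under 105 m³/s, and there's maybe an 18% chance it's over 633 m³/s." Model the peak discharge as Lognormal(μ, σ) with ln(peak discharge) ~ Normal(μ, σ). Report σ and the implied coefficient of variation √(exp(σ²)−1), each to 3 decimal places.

σ ≈ 1.108, CV ≈ 1.553

If T ~ Lognormal(μ,σ) then ln T ~ Normal(μ,σ), so the p-quantile of ln T is μ + z_p·σ.
ln(105) = 4.654 and ln(633) = 6.45; z_{0.24} = -0.7063, z_{0.82} = 0.9154.
σ = (6.45 − 4.654)/(0.9154 − (-0.7063)) = 1.108.
μ = 4.654 − (-0.7063)·1.108 = 5.436.
CV = √(exp(σ²)−1) = √(exp(1.2273)−1) = 1.553.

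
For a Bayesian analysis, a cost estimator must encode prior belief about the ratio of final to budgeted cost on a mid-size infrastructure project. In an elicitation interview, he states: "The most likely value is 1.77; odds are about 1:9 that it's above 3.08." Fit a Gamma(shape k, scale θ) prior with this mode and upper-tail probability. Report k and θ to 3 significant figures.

k ≈ 7.18, θ ≈ 0.286

Gamma(k,θ) with k>1 has mode (k−1)θ, so θ = 1.77/(k−1).
Need P(X < 3.08) = 0.9 with θ tied to k this way. Start at k = 2, θ = 1.77: P(X<3.08) ≈ 0.519.
Too low — raise k to concentrate. Iterating converges to k ≈ 7.18.
Then θ = 1.77/(7.18−1) ≈ 0.286.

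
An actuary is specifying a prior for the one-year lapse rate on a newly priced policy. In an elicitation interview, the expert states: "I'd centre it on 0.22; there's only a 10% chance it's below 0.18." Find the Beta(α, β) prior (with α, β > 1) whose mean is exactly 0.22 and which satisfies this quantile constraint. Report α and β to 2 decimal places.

With mean 0.22 fixed, write α = 0.22s, β = 0.78s where s = α+β.
Need P(θ < 0.18) = 0.1 under Beta(0.22s, 0.78s). Normal approximation: (q−m)/√(m(1−m)/s) ≈ z_{0.1} = -1.28, so s ≈ 0.22·0.78·(-1.28)²/(0.18−0.22)² = 176.1.
At s = 176.1: P(θ<0.18) ≈ 0.095. Adjusting to match 0.1 gives s ≈ 169.14.
So α = 0.22·169.14 ≈ 37.21, β = 0.78·169.14 ≈ 131.93.

α ≈ 37.21, β ≈ 131.93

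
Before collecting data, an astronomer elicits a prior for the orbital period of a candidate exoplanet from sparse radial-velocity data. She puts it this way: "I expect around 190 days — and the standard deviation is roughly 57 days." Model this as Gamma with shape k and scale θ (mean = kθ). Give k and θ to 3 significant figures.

For Gamma(k, scale θ): mean = kθ, variance = kθ², so CV = 1/√k.
CV = SD/mean = 57/190 = 0.3, hence k = 1/CV² = 11.1.
Then θ = mean/k = 190/11.1 = 17.1.

k ≈ 11.1, θ ≈ 17.1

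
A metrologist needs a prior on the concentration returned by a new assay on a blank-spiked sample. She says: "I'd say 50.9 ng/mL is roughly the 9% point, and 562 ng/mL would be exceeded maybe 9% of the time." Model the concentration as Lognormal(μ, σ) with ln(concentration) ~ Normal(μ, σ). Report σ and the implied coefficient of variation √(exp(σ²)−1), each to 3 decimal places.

σ ≈ 0.896, CV ≈ 1.109

If T ~ Lognormal(μ,σ) then ln T ~ Normal(μ,σ), so the p-quantile of ln T is μ + z_p·σ.
ln(50.9) = 3.93 and ln(562) = 6.332; z_{0.09} = -1.341, z_{0.91} = 1.341.
σ = (6.332 − 3.93)/(1.341 − (-1.341)) = 0.896.
μ = 3.93 − (-1.341)·0.896 = 5.131.
CV = √(exp(σ²)−1) = √(exp(0.8022)−1) = 1.109.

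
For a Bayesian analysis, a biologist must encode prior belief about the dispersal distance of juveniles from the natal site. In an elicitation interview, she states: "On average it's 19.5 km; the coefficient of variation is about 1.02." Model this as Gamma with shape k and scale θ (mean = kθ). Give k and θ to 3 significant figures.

k ≈ 0.961, θ ≈ 20.3

For Gamma(k, scale θ): mean = kθ, variance = kθ², so CV = 1/√k.
CV = 1.02, hence k = 1/CV² = 0.961.
Then θ = mean/k = 19.5/0.961 = 20.3.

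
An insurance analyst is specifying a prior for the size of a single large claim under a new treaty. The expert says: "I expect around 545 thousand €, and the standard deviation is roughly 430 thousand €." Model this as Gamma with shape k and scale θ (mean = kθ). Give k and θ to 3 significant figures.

For Gamma(k, scale θ): mean = kθ, variance = kθ², so CV = 1/√k.
CV = SD/mean = 430/545 = 0.789, hence k = 1/CV² = 1.61.
Then θ = mean/k = 545/1.61 = 339.

k ≈ 1.61, θ ≈ 339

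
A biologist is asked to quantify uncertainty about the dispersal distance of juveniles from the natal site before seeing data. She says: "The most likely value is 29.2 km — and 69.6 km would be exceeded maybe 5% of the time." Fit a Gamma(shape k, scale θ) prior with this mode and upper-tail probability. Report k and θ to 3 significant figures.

Gamma(k,θ) with k>1 has mode (k−1)θ, so θ = 29.2/(k−1).
Need P(X < 69.6) = 0.95 with θ tied to k this way. Start at k = 2, θ = 29.2: P(X<69.6) ≈ 0.688.
Too low — raise k to concentrate. Iterating converges to k ≈ 4.62.
Then θ = 29.2/(4.62−1) ≈ 8.07.

k ≈ 4.62, θ ≈ 8.07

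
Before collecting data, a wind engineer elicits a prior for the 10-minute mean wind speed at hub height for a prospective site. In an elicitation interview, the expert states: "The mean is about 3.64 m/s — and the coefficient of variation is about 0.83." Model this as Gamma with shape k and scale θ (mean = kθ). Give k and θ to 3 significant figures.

For Gamma(k, scale θ): mean = kθ, variance = kθ², so CV = 1/√k.
CV = 0.83, hence k = 1/CV² = 1.45.
Then θ = mean/k = 3.64/1.45 = 2.51.

k ≈ 1.45, θ ≈ 2.51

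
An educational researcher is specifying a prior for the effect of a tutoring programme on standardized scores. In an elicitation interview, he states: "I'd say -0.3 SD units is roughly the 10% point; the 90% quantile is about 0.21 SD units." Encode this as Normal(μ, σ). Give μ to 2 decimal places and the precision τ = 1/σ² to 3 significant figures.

μ = -0.04, τ = 25.3

The p-quantile of Normal(μ,σ) is μ + z_p·σ, with z_{0.1} = -1.282 and z_{0.9} = 1.282.
Eliminate σ: μ = (z₂·x₁ − z₁·x₂)/(z₂ − z₁) = (1.282·-0.3 − (-1.282)·0.21)/2.563 = -0.04.
Then σ = (x₂ − x₁)/(z₂ − z₁) = (0.21 − -0.3)/2.563 = 0.20.
Precision τ = 1/σ² = 1/0.199² = 25.3.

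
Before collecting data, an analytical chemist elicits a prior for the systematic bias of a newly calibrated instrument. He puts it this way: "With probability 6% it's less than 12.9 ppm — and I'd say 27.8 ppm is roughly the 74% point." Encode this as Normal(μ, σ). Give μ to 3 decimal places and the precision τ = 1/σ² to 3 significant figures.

μ = 23.439, τ = 0.0218

The p-quantile of Normal(μ,σ) is μ + z_p·σ, with z_{0.06} = -1.555 and z_{0.74} = 0.6433.
Eliminate σ: μ = (z₂·x₁ − z₁·x₂)/(z₂ − z₁) = (0.6433·12.9 − (-1.555)·27.8)/2.198 = 23.439.
Then σ = (x₂ − x₁)/(z₂ − z₁) = (27.8 − 12.9)/2.198 = 6.779.
Precision τ = 1/σ² = 1/6.779² = 0.0218.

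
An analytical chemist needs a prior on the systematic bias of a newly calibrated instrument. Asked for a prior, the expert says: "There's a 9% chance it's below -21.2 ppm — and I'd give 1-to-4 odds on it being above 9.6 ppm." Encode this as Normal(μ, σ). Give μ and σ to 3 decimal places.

The p-quantile of Normal(μ,σ) is μ + z_p·σ, with z_{0.09} = -1.341 and z_{0.8} = 0.8416.
Eliminate σ: μ = (z₂·x₁ − z₁·x₂)/(z₂ − z₁) = (0.8416·-21.2 − (-1.341)·9.6)/2.182 = -2.278.
Then σ = (x₂ − x₁)/(z₂ − z₁) = (9.6 − -21.2)/2.182 = 14.113.

μ = -2.278, σ = 14.113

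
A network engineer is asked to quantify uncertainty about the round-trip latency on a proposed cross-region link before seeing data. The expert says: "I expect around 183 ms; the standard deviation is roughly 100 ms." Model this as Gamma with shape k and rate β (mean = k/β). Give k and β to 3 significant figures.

For Gamma(k, rate β): mean = k/β, variance = k/β², so CV = 1/√k.
CV = SD/mean = 100/183 = 0.5464, hence k = 1/CV² = 3.35.
Then β = k/mean = 3.35/183 = 0.0183.

k ≈ 3.35, β ≈ 0.0183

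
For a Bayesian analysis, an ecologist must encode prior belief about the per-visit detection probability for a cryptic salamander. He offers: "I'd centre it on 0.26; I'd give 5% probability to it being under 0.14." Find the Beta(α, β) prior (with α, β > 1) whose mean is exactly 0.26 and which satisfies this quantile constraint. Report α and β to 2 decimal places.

α ≈ 7.80, β ≈ 22.20

With mean 0.26 fixed, write α = 0.26s, β = 0.74s where s = α+β.
Need P(θ < 0.14) = 0.05 under Beta(0.26s, 0.74s). Normal approximation: (q−m)/√(m(1−m)/s) ≈ z_{0.05} = -1.64, so s ≈ 0.26·0.74·(-1.64)²/(0.14−0.26)² = 36.1.
At s = 36.1: P(θ<0.14) ≈ 0.034. Adjusting to match 0.05 gives s ≈ 30.00.
So α = 0.26·30.00 ≈ 7.80, β = 0.74·30.00 ≈ 22.20.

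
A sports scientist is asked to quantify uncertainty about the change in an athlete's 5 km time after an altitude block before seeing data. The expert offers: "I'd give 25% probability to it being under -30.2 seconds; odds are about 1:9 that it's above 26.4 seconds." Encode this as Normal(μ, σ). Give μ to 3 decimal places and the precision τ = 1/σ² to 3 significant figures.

For Normal(μ,σ), the p-quantile is μ + z_p·σ. Here z_{0.25} = -0.6745, z_{0.9} = 1.282.
So -30.2 = μ − 0.6745σ and 26.4 = μ + 1.282σ.
Subtracting: σ = (26.4 − -30.2)/(1.282 − (-0.6745)) = 28.936.
Then μ = -30.2 − (-0.6745)·28.936 = -10.683.
Precision τ = 1/σ² = 1/28.94² = 0.00119.

μ = -10.683, τ = 0.00119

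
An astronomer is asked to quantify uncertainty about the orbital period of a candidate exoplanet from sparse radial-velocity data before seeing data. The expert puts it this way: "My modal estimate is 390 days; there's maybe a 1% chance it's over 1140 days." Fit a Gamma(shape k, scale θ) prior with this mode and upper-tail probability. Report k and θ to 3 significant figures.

k ≈ 4.94, θ ≈ 99.1

Gamma(k,θ) with k>1 has mode (k−1)θ, so θ = 390/(k−1).
Need P(X < 1140) = 0.99 with θ tied to k this way. Start at k = 2, θ = 390: P(X<1140) ≈ 0.789.
Too low — raise k to concentrate. Iterating converges to k ≈ 4.94.
Then θ = 390/(4.94−1) ≈ 99.1.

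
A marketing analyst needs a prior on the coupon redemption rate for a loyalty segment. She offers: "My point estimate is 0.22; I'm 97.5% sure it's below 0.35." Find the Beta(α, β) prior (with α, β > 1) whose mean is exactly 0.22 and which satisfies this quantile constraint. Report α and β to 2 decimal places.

α ≈ 9.97, β ≈ 35.35

With mean 0.22 fixed, write α = 0.22s, β = 0.78s where s = α+β.
Need P(θ < 0.35) = 0.975 under Beta(0.22s, 0.78s). Normal approximation: (q−m)/√(m(1−m)/s) ≈ z_{0.975} = 1.96, so s ≈ 0.22·0.78·(1.96)²/(0.35−0.22)² = 39.0.
At s = 39.0: P(θ<0.35) ≈ 0.966. Adjusting to match 0.975 gives s ≈ 45.31.
So α = 0.22·45.31 ≈ 9.97, β = 0.78·45.31 ≈ 35.35.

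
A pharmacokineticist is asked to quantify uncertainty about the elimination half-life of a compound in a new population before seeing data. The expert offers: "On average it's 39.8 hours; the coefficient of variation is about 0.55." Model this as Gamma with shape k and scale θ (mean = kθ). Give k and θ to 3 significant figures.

For Gamma(k, scale θ): mean = kθ, variance = kθ², so CV = 1/√k.
CV = 0.55, hence k = 1/CV² = 3.31.
Then θ = mean/k = 39.8/3.31 = 12.

k ≈ 3.31, θ ≈ 12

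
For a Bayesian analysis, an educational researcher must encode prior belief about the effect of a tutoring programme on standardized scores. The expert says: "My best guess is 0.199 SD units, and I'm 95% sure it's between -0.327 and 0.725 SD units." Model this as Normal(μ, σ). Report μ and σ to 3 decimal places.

μ = 0.199, σ = 0.268

A symmetric 95% interval runs μ ± z·σ with z = 1.96.
Half-width = 0.526, so σ = 0.526/1.96 = 0.268.
μ is the stated best guess, 0.199.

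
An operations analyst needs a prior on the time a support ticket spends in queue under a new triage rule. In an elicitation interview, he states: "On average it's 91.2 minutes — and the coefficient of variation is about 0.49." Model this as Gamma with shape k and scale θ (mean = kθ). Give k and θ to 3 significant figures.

For Gamma(k, scale θ): mean = kθ, variance = kθ², so CV = 1/√k.
CV = 0.49, hence k = 1/CV² = 4.16.
Then θ = mean/k = 91.2/4.16 = 21.9.

k ≈ 4.16, θ ≈ 21.9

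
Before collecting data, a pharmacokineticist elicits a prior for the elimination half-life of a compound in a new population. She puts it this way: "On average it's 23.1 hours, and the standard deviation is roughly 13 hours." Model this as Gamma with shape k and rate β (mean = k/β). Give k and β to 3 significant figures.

k ≈ 3.16, β ≈ 0.137

For Gamma(k, rate β): mean = k/β, variance = k/β², so CV = 1/√k.
CV = SD/mean = 13/23.1 = 0.5628, hence k = 1/CV² = 3.16.
Then β = k/mean = 3.16/23.1 = 0.137.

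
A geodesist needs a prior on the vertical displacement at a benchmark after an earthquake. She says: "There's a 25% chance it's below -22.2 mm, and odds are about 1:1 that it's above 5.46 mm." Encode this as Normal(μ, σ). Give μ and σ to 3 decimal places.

The p-quantile of Normal(μ,σ) is μ + z_p·σ, with z_{0.25} = -0.6745 and z_{0.5} = 0.
Eliminate σ: μ = (z₂·x₁ − z₁·x₂)/(z₂ − z₁) = (0·-22.2 − (-0.6745)·5.46)/0.6745 = 5.460.
Then σ = (x₂ − x₁)/(z₂ − z₁) = (5.46 − -22.2)/0.6745 = 41.009.

μ = 5.460, σ = 41.009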